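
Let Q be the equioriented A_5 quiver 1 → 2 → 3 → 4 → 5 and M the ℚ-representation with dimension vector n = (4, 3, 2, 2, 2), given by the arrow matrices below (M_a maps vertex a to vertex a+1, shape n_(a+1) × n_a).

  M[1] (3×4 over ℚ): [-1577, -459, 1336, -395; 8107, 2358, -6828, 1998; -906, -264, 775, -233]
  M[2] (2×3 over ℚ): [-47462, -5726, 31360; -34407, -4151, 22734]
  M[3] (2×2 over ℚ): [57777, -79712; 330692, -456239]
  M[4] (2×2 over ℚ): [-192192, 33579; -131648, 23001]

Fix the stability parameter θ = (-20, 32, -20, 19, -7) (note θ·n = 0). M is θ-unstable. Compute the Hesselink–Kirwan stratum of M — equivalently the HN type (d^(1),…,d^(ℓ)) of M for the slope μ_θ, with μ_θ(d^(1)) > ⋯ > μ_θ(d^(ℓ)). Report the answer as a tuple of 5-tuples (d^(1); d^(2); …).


Barcode: M ≅ I[1,1], I[1,2], I[1,4], I[1,5], I[5,5]. HN layers by μ_θ (5 steps, strictly decreasing):
  μ^(1)=32; μ^(2)=19; μ^(3)=6; μ^(4)=-7; μ^(5)=-20

((0, 1, 0, 0, 0); (0, 0, 0, 1, 0); (0, 2, 2, 1, 1); (0, 0, 0, 0, 1); (4, 0, 0, 0, 0))


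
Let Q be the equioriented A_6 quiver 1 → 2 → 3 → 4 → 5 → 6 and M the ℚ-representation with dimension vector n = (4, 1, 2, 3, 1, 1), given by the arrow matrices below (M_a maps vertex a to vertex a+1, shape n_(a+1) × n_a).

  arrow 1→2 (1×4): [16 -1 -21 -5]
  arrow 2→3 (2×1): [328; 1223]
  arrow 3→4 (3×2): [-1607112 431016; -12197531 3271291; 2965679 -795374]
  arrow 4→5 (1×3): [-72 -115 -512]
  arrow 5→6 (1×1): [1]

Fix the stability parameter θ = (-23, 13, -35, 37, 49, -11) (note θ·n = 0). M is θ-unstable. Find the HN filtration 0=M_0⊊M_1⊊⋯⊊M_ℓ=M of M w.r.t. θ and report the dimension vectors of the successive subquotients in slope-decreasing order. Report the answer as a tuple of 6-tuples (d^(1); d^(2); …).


Interval decomposition of M: I[1,1]^3, I[1,6], I[3,4], I[4,4].
HN type (ℓ=5): μ^(1)=37; μ^(2)=25; μ^(3)=-11; μ^(4)=-23; μ^(5)=-35

((0, 0, 0, 2, 0, 0); (0, 0, 0, 1, 1, 1); (0, 1, 1, 0, 0, 0); (4, 0, 0, 0, 0, 0); (0, 0, 1, 0, 0, 0))


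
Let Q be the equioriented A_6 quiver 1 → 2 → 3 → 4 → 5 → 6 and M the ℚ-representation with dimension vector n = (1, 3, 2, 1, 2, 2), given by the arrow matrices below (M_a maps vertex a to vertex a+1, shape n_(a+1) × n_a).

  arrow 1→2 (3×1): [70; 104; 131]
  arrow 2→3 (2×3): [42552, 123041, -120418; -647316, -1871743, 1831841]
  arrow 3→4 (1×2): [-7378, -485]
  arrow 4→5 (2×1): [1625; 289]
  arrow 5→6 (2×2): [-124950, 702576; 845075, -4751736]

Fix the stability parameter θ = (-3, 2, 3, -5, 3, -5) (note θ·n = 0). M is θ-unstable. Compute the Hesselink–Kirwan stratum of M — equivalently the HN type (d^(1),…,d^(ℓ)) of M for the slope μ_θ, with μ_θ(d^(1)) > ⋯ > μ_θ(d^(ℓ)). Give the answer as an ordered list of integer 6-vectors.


Interval decomposition of M: I[1,6], I[2,2], I[2,3], I[5,5], I[6,6].
HN type (ℓ=5): μ^(1)=3; μ^(2)=2; μ^(3)=-2/5; μ^(4)=-3; μ^(5)=-5

((0, 0, 1, 0, 1, 0); (0, 2, 0, 0, 0, 0); (0, 1, 1, 1, 1, 1); (1, 0, 0, 0, 0, 0); (0, 0, 0, 0, 0, 1))


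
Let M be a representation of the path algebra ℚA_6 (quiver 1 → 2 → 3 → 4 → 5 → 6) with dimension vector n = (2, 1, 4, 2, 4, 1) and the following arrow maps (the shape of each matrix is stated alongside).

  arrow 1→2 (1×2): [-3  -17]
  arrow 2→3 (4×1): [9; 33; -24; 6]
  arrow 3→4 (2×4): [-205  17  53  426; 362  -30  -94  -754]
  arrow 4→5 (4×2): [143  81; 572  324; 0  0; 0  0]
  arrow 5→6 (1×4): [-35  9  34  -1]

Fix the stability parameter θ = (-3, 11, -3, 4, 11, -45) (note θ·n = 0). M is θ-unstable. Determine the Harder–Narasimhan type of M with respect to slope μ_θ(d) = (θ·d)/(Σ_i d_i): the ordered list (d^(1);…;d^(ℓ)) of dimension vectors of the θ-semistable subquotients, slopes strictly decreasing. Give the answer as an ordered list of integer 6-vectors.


Barcode: M ≅ I[1,1], I[1,3], I[3,3], I[3,4], I[3,6], I[5,5]^3. HN layers by μ_θ (4 steps, strictly decreasing):
  μ^(1)=11; μ^(2)=4; μ^(3)=-3; μ^(4)=-33/4

((0, 0, 0, 0, 3, 0); (0, 1, 1, 1, 0, 0); (2, 0, 2, 0, 0, 0); (0, 0, 1, 1, 1, 1))


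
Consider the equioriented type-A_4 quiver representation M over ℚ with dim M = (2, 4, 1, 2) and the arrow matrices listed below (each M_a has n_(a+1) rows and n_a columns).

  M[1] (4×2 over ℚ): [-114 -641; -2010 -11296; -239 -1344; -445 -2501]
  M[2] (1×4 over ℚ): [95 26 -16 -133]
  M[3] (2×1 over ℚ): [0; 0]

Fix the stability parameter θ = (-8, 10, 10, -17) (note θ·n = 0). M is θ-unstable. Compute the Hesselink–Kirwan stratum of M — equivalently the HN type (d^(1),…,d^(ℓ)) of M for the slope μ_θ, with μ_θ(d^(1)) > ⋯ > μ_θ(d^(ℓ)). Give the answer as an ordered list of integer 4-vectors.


Via rank(M_{q-1}∘⋯∘M_p): M ≅ I[1,2], I[1,3], I[2,2]^2, I[4,4]^2.
μ_θ-semistable layers: μ^(1)=10; μ^(2)=-8; μ^(3)=-17

((0, 4, 1, 0); (2, 0, 0, 0); (0, 0, 0, 2))


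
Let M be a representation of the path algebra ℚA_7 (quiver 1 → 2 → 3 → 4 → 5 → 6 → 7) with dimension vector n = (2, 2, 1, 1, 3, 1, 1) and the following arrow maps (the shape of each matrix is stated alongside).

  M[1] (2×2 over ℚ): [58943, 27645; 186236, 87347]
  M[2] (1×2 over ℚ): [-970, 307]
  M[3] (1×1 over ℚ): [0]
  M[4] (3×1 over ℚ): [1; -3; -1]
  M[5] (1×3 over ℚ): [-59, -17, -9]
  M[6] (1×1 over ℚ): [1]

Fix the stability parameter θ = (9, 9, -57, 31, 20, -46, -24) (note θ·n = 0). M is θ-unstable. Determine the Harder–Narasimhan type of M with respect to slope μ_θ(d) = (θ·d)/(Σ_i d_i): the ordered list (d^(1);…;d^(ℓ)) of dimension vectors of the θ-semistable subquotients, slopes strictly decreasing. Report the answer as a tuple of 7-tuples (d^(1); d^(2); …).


Via rank(M_{q-1}∘⋯∘M_p): M ≅ I[1,2], I[1,3], I[4,7], I[5,5]^2.
μ_θ-semistable layers: μ^(1)=20; μ^(2)=9; μ^(3)=-19/4; μ^(4)=-13

((0, 0, 0, 0, 2, 0, 0); (1, 1, 0, 0, 0, 0, 0); (0, 0, 0, 1, 1, 1, 1); (1, 1, 1, 0, 0, 0, 0))


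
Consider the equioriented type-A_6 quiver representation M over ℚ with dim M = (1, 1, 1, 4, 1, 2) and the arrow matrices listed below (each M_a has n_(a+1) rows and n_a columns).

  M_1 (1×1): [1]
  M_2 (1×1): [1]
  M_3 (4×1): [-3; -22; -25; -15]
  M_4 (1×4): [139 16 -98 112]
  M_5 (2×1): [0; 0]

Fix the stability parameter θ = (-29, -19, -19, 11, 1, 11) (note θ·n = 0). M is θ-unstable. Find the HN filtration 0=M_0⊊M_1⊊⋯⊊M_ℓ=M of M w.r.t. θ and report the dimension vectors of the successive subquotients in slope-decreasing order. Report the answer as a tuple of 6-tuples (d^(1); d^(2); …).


Interval decomposition of M: I[1,5], I[4,4]^3, I[6,6]^2.
HN type (ℓ=4): μ^(1)=11; μ^(2)=6; μ^(3)=-19; μ^(4)=-29

((0, 0, 0, 3, 0, 2); (0, 0, 0, 1, 1, 0); (0, 1, 1, 0, 0, 0); (1, 0, 0, 0, 0, 0))


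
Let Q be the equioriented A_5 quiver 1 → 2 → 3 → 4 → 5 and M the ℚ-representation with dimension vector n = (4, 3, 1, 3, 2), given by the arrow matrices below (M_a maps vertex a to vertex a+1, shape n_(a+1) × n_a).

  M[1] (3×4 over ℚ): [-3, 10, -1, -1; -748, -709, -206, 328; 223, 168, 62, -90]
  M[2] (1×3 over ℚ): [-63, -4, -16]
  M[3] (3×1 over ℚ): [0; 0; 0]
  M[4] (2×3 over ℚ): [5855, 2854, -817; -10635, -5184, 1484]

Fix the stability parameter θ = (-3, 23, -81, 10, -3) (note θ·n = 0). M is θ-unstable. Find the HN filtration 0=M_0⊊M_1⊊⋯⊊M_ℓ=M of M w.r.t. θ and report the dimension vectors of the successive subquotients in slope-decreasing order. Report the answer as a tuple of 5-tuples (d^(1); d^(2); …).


Via rank(M_{q-1}∘⋯∘M_p): M ≅ I[1,1], I[1,2]^2, I[1,3], I[4,4], I[4,5]^2.
μ_θ-semistable layers: μ^(1)=23; μ^(2)=10; μ^(3)=7/2; μ^(4)=-3; μ^(5)=-61/3

((0, 2, 0, 0, 0); (0, 0, 0, 1, 0); (0, 0, 0, 2, 2); (3, 0, 0, 0, 0); (1, 1, 1, 0, 0))


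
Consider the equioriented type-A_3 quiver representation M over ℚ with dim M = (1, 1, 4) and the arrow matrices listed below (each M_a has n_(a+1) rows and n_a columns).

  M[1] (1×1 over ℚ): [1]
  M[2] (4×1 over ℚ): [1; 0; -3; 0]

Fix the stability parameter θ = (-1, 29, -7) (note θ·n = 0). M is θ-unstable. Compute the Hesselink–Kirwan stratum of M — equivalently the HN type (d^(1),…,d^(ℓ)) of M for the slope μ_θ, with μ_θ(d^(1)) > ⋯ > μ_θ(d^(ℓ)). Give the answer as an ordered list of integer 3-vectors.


Interval decomposition of M: I[1,3], I[3,3]^3.
HN type (ℓ=3): μ^(1)=11; μ^(2)=-1; μ^(3)=-7

((0, 1, 1); (1, 0, 0); (0, 0, 3))


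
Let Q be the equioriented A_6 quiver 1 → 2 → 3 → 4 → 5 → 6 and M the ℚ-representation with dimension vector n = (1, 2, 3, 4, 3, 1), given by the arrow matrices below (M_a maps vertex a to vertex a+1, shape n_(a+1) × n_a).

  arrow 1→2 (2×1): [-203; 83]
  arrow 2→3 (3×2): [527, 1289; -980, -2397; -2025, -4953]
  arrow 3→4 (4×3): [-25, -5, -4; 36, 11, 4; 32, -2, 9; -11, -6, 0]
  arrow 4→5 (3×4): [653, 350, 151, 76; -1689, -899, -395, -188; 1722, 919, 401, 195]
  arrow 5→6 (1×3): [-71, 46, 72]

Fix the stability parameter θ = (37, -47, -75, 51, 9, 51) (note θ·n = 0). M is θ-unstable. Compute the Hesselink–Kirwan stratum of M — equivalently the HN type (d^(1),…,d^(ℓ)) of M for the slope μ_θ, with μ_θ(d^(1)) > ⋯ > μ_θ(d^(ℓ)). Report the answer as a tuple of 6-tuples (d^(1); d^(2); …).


Interval decomposition of M: I[1,6], I[2,5], I[3,4], I[4,5].
HN type (ℓ=5): μ^(1)=51; μ^(2)=30; μ^(3)=-85/3; μ^(4)=-61; μ^(5)=-75

((0, 0, 0, 1, 0, 1); (0, 0, 0, 3, 3, 0); (1, 1, 1, 0, 0, 0); (0, 1, 1, 0, 0, 0); (0, 0, 1, 0, 0, 0))


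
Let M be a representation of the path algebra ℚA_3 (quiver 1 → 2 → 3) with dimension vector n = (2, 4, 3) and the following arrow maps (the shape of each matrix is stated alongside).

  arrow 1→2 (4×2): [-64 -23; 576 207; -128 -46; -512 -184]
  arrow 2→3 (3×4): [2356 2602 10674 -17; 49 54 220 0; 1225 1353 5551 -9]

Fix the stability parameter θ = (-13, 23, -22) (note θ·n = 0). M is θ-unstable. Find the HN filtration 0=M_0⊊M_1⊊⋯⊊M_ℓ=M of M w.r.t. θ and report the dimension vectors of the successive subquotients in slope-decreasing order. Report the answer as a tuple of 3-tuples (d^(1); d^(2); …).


Interval decomposition of M: I[1,1], I[1,3], I[2,2], I[2,3]^2.
HN type (ℓ=3): μ^(1)=23; μ^(2)=1/2; μ^(3)=-13

((0, 1, 0); (0, 3, 3); (2, 0, 0))


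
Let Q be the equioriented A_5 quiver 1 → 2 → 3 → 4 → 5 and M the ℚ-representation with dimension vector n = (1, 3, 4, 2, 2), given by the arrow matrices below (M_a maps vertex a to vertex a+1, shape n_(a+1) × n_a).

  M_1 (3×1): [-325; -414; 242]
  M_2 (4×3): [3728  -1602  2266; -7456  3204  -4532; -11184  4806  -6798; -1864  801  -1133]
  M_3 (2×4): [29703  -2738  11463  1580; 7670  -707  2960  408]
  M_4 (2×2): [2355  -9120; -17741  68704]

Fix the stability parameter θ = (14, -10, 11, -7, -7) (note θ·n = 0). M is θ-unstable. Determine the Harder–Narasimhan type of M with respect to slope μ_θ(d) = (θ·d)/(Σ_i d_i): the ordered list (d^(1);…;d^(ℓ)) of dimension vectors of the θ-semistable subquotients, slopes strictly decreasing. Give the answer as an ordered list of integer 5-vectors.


Interval decomposition of M: I[1,2], I[2,2], I[2,3], I[3,3], I[3,4], I[3,5], I[5,5].
HN type (ℓ=5): μ^(1)=11; μ^(2)=2; μ^(3)=-1; μ^(4)=-7; μ^(5)=-10

((0, 0, 2, 0, 0); (1, 1, 1, 1, 0); (0, 0, 1, 1, 1); (0, 0, 0, 0, 1); (0, 2, 0, 0, 0))


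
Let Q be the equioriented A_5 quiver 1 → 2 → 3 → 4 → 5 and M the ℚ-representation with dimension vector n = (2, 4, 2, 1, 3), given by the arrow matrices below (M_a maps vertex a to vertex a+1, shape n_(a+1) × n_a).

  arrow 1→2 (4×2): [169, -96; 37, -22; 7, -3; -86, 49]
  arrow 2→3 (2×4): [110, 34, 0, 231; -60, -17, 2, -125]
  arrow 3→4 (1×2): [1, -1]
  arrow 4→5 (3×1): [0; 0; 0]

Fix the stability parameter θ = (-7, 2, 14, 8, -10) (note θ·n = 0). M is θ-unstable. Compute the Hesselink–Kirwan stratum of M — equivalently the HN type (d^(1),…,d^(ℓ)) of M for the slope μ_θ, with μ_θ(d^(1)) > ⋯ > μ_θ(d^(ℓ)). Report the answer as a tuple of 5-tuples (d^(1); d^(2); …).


Interval decomposition of M: I[1,3], I[1,4], I[2,2]^2, I[5,5]^3.
HN type (ℓ=5): μ^(1)=14; μ^(2)=11; μ^(3)=2; μ^(4)=-7; μ^(5)=-10

((0, 0, 1, 0, 0); (0, 0, 1, 1, 0); (0, 4, 0, 0, 0); (2, 0, 0, 0, 0); (0, 0, 0, 0, 3))


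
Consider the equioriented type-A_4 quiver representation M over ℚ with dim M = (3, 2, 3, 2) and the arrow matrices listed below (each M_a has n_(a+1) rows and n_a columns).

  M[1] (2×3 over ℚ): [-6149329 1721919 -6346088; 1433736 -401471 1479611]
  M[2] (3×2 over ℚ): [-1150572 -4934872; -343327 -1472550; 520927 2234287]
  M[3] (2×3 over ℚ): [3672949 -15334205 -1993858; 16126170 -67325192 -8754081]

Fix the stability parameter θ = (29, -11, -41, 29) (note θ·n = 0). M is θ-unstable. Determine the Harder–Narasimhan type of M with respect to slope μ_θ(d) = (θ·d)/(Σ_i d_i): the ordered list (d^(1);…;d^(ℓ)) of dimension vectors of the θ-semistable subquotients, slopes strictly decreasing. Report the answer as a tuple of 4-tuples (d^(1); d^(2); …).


Via rank(M_{q-1}∘⋯∘M_p): M ≅ I[1,1], I[1,4]^2, I[3,3].
μ_θ-semistable layers: μ^(1)=29; μ^(2)=-23/3; μ^(3)=-41

((1, 0, 0, 2); (2, 2, 2, 0); (0, 0, 1, 0))


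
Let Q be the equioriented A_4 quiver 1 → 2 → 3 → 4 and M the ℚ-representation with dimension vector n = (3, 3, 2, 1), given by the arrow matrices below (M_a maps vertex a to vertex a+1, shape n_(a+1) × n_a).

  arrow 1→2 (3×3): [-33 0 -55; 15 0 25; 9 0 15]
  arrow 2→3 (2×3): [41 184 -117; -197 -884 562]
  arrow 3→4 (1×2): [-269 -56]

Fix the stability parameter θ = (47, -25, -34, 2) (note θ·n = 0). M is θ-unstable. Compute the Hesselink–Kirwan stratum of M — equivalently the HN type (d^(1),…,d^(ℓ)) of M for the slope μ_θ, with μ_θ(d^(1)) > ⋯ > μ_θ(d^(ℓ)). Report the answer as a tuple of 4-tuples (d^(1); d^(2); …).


Barcode: M ≅ I[1,1]^2, I[1,4], I[2,2], I[2,3]. HN layers by μ_θ (5 steps, strictly decreasing):
  μ^(1)=47; μ^(2)=2; μ^(3)=-4; μ^(4)=-25; μ^(5)=-59/2

((2, 0, 0, 0); (0, 0, 0, 1); (1, 1, 1, 0); (0, 1, 0, 0); (0, 1, 1, 0))


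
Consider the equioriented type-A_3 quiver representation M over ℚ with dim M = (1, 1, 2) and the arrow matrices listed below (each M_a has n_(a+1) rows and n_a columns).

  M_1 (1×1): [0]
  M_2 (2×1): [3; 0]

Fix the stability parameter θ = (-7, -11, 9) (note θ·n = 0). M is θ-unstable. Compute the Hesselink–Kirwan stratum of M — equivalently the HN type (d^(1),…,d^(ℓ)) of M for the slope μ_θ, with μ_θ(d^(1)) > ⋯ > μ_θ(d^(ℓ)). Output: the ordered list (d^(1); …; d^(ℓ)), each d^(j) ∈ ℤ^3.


Via rank(M_{q-1}∘⋯∘M_p): M ≅ I[1,1], I[2,3], I[3,3].
μ_θ-semistable layers: μ^(1)=9; μ^(2)=-7; μ^(3)=-11

((0, 0, 2); (1, 0, 0); (0, 1, 0))


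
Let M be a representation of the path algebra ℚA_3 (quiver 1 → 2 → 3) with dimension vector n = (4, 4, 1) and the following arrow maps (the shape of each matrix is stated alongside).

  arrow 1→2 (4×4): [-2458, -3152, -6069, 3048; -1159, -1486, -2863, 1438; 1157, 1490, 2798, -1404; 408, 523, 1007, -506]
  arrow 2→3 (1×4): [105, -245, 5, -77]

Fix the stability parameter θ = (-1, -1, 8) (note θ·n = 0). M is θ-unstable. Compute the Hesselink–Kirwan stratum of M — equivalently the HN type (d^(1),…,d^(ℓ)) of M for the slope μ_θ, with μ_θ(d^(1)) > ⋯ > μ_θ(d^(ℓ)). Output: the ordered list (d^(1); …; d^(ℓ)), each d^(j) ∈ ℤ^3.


Interval decomposition of M: I[1,2]^3, I[1,3].
HN type (ℓ=2): μ^(1)=8; μ^(2)=-1

((0, 0, 1); (4, 4, 0))


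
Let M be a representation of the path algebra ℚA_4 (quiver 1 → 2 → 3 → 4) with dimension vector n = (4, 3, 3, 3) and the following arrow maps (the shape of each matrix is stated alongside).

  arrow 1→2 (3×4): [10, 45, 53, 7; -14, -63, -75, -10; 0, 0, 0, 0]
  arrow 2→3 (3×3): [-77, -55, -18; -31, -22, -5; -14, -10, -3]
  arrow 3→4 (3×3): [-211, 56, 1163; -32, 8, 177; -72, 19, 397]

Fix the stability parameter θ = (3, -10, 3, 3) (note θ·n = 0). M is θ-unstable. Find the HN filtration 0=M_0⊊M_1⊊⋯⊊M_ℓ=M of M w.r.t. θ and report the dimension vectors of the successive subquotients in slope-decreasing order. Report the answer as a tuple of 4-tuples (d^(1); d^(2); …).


Via rank(M_{q-1}∘⋯∘M_p): M ≅ I[1,1]^2, I[1,4]^2, I[2,4].
μ_θ-semistable layers: μ^(1)=3; μ^(2)=-7/2; μ^(3)=-10

((2, 0, 3, 3); (2, 2, 0, 0); (0, 1, 0, 0))


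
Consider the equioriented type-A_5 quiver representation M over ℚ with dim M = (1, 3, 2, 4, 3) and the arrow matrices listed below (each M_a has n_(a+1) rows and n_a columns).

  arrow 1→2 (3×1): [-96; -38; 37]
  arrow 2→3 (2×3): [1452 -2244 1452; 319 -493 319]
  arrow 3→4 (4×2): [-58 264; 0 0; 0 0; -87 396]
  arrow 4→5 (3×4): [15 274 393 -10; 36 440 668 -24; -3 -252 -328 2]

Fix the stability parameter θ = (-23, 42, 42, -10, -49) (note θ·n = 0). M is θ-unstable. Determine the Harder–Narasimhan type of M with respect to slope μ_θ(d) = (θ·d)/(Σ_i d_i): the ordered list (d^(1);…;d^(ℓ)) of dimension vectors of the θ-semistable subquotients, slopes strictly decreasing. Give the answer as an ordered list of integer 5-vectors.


Via rank(M_{q-1}∘⋯∘M_p): M ≅ I[1,3], I[2,2]^2, I[3,4], I[4,4], I[4,5]^2, I[5,5].
μ_θ-semistable layers: μ^(1)=42; μ^(2)=16; μ^(3)=-10; μ^(4)=-23; μ^(5)=-59/2; μ^(6)=-49

((0, 3, 1, 0, 0); (0, 0, 1, 1, 0); (0, 0, 0, 1, 0); (1, 0, 0, 0, 0); (0, 0, 0, 2, 2); (0, 0, 0, 0, 1))


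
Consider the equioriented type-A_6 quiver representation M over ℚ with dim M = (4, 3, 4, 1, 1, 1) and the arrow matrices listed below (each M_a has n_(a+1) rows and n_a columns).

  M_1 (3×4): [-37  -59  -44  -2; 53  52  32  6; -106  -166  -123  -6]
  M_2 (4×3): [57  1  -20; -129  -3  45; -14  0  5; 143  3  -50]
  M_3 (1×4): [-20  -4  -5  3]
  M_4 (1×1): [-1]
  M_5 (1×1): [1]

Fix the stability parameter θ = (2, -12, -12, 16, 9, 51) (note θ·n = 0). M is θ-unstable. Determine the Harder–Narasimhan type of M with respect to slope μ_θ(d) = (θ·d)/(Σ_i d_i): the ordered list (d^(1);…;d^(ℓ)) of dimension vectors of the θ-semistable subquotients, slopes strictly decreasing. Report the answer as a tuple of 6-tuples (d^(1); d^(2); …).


Barcode: M ≅ I[1,1], I[1,2], I[1,3], I[1,6], I[3,3]^2. HN layers by μ_θ (6 steps, strictly decreasing):
  μ^(1)=51; μ^(2)=25/2; μ^(3)=2; μ^(4)=-5; μ^(5)=-22/3; μ^(6)=-12

((0, 0, 0, 0, 0, 1); (0, 0, 0, 1, 1, 0); (1, 0, 0, 0, 0, 0); (1, 1, 0, 0, 0, 0); (2, 2, 2, 0, 0, 0); (0, 0, 2, 0, 0, 0))


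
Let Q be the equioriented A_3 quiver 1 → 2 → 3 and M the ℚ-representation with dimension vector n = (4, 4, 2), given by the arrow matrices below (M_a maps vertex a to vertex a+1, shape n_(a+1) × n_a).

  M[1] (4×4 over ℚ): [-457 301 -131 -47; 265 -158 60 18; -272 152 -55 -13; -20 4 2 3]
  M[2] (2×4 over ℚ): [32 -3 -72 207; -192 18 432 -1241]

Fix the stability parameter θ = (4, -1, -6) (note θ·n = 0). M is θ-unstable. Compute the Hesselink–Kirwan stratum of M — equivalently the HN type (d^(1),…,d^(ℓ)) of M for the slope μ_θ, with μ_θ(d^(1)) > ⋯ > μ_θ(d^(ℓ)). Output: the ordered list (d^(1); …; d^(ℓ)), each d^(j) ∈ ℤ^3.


Interval decomposition of M: I[1,2]^2, I[1,3]^2.
HN type (ℓ=2): μ^(1)=3/2; μ^(2)=-1

((2, 2, 0); (2, 2, 2))


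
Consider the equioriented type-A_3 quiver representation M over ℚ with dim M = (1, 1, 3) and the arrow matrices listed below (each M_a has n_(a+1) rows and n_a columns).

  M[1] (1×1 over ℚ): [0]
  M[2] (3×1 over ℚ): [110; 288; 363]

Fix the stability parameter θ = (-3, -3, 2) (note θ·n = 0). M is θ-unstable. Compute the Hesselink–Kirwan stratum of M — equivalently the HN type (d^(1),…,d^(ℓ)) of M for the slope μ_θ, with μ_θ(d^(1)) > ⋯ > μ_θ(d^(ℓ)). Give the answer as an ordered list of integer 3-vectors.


Via rank(M_{q-1}∘⋯∘M_p): M ≅ I[1,1], I[2,3], I[3,3]^2.
μ_θ-semistable layers: μ^(1)=2; μ^(2)=-3

((0, 0, 3); (1, 1, 0))


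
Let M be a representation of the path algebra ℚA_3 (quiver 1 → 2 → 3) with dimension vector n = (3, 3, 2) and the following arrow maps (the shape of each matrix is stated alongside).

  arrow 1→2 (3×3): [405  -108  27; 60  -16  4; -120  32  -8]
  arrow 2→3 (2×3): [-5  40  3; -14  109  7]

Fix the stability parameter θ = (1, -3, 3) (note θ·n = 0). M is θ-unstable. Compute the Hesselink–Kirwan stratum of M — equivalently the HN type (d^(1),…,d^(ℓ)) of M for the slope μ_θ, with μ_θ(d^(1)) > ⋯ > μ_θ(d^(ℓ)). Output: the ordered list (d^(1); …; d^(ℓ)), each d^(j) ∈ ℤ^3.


Interval decomposition of M: I[1,1]^2, I[1,3], I[2,2], I[2,3].
HN type (ℓ=4): μ^(1)=3; μ^(2)=1; μ^(3)=-1; μ^(4)=-3

((0, 0, 2); (2, 0, 0); (1, 1, 0); (0, 2, 0))


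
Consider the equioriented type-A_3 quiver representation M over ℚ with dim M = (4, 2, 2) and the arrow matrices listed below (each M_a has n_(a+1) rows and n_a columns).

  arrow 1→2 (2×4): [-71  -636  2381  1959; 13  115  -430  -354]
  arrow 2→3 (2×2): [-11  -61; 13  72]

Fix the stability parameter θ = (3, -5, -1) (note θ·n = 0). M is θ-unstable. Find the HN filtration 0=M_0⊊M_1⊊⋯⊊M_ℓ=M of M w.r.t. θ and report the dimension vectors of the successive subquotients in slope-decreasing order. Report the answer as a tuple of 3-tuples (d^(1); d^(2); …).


Interval decomposition of M: I[1,1]^2, I[1,3]^2.
HN type (ℓ=2): μ^(1)=3; μ^(2)=-1

((2, 0, 0); (2, 2, 2))


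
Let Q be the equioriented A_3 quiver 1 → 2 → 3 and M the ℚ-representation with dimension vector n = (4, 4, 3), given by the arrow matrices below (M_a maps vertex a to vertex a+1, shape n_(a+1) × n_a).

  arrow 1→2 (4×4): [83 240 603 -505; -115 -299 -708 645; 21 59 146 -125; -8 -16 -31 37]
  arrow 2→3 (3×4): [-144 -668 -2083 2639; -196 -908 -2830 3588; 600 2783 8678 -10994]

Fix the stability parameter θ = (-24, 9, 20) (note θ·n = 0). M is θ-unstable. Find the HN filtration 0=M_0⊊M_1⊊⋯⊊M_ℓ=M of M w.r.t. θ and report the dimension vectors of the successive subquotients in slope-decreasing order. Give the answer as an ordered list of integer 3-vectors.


Interval decomposition of M: I[1,2], I[1,3]^3.
HN type (ℓ=3): μ^(1)=20; μ^(2)=9; μ^(3)=-24

((0, 0, 3); (0, 4, 0); (4, 0, 0))


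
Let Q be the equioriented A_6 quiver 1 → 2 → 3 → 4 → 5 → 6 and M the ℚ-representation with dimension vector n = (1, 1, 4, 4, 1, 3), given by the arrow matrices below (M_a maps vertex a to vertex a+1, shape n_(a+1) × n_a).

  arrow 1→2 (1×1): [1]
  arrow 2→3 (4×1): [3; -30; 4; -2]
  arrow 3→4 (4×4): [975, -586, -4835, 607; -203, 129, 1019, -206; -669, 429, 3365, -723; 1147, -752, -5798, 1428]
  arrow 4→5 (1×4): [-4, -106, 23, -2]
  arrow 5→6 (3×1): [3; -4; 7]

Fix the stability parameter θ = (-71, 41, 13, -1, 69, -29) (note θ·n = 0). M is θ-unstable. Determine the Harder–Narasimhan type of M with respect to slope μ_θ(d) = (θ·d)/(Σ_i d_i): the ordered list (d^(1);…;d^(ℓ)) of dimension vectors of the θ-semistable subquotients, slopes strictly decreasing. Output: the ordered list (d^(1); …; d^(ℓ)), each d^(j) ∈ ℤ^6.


Via rank(M_{q-1}∘⋯∘M_p): M ≅ I[1,6], I[3,4]^3, I[6,6]^2.
μ_θ-semistable layers: μ^(1)=20; μ^(2)=53/3; μ^(3)=6; μ^(4)=-29; μ^(5)=-71

((0, 0, 0, 0, 1, 1); (0, 1, 1, 1, 0, 0); (0, 0, 3, 3, 0, 0); (0, 0, 0, 0, 0, 2); (1, 0, 0, 0, 0, 0))


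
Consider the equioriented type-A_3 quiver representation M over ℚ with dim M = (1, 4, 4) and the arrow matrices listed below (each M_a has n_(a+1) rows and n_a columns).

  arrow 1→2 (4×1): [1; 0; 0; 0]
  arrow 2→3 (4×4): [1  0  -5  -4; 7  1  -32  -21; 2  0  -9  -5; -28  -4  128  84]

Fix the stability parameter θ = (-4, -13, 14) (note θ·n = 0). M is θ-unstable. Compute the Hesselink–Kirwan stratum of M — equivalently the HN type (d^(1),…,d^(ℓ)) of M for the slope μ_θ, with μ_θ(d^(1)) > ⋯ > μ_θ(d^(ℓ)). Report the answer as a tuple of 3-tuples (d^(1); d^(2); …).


Interval decomposition of M: I[1,3], I[2,2], I[2,3]^2, I[3,3].
HN type (ℓ=3): μ^(1)=14; μ^(2)=-17/2; μ^(3)=-13

((0, 0, 4); (1, 1, 0); (0, 3, 0))


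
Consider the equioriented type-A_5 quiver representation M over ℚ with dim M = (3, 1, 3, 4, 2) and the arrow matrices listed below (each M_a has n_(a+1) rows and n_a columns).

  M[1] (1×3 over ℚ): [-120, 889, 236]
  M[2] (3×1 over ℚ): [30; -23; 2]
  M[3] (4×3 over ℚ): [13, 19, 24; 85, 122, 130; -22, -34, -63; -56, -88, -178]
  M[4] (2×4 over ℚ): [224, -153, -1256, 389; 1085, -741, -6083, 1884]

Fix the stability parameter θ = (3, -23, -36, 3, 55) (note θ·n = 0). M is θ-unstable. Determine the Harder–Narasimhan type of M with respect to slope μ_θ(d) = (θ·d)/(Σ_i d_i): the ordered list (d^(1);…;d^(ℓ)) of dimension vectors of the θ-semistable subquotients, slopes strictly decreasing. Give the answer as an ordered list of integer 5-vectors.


Interval decomposition of M: I[1,1]^2, I[1,5], I[3,4], I[3,5], I[4,4].
HN type (ℓ=4): μ^(1)=55; μ^(2)=3; μ^(3)=-56/3; μ^(4)=-36

((0, 0, 0, 0, 2); (2, 0, 0, 4, 0); (1, 1, 1, 0, 0); (0, 0, 2, 0, 0))


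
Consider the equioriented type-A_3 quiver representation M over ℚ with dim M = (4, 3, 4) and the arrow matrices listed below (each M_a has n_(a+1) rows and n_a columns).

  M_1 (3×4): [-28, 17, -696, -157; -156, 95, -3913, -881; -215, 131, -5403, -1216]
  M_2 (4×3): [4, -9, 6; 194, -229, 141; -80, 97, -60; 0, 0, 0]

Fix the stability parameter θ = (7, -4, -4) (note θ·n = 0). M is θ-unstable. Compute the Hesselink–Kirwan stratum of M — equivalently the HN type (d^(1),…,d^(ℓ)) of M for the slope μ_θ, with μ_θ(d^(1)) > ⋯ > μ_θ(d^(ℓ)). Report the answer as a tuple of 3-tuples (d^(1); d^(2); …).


Via rank(M_{q-1}∘⋯∘M_p): M ≅ I[1,1], I[1,2], I[1,3]^2, I[3,3]^2.
μ_θ-semistable layers: μ^(1)=7; μ^(2)=3/2; μ^(3)=-1/3; μ^(4)=-4

((1, 0, 0); (1, 1, 0); (2, 2, 2); (0, 0, 2))


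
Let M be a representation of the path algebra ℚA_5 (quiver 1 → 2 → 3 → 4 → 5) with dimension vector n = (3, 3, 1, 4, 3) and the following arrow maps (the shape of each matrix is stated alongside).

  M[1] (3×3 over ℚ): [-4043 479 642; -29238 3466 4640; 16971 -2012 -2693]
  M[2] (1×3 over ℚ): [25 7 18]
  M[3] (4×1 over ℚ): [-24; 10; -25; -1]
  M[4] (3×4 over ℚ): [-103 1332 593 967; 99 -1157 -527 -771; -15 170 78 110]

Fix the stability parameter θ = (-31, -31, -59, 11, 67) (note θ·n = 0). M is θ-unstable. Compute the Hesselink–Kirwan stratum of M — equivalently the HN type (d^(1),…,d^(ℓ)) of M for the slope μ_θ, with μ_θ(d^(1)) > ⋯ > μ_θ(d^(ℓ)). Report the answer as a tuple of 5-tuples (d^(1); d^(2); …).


Interval decomposition of M: I[1,2]^2, I[1,4], I[4,5]^3.
HN type (ℓ=4): μ^(1)=67; μ^(2)=11; μ^(3)=-31; μ^(4)=-121/3

((0, 0, 0, 0, 3); (0, 0, 0, 4, 0); (2, 2, 0, 0, 0); (1, 1, 1, 0, 0))


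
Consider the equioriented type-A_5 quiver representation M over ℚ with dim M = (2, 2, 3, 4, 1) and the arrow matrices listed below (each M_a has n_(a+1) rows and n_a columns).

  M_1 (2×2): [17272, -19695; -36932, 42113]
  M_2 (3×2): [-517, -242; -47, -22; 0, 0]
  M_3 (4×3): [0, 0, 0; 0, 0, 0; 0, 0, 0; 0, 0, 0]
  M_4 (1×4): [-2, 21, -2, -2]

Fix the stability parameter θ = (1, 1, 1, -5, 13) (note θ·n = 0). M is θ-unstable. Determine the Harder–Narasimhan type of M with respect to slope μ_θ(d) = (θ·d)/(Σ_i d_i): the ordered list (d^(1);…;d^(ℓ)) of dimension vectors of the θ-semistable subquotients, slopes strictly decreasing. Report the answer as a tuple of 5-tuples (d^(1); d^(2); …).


Via rank(M_{q-1}∘⋯∘M_p): M ≅ I[1,2], I[1,3], I[3,3]^2, I[4,4]^3, I[4,5].
μ_θ-semistable layers: μ^(1)=13; μ^(2)=1; μ^(3)=-5

((0, 0, 0, 0, 1); (2, 2, 3, 0, 0); (0, 0, 0, 4, 0))


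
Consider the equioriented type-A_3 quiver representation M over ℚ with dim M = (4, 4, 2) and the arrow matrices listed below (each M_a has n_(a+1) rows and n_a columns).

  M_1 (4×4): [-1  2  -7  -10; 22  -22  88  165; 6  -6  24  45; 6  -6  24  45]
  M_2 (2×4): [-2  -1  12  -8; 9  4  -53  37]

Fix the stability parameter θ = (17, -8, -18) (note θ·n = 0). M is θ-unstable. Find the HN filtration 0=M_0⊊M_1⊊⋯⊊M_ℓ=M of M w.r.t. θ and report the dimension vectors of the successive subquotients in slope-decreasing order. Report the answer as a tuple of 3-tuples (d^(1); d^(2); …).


Interval decomposition of M: I[1,1]^2, I[1,3]^2, I[2,2]^2.
HN type (ℓ=3): μ^(1)=17; μ^(2)=-3; μ^(3)=-8

((2, 0, 0); (2, 2, 2); (0, 2, 0))


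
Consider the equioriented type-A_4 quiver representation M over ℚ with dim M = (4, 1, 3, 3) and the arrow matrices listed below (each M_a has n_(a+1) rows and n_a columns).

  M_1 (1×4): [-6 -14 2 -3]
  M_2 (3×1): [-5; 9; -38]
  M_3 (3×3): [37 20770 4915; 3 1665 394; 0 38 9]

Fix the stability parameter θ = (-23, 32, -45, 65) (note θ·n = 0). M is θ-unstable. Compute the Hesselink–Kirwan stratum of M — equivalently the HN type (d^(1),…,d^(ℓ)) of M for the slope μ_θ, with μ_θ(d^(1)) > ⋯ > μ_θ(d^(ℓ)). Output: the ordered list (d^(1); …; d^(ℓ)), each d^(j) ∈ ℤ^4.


Barcode: M ≅ I[1,1]^3, I[1,4], I[3,4]^2. HN layers by μ_θ (4 steps, strictly decreasing):
  μ^(1)=65; μ^(2)=-13/2; μ^(3)=-23; μ^(4)=-45

((0, 0, 0, 3); (0, 1, 1, 0); (4, 0, 0, 0); (0, 0, 2, 0))


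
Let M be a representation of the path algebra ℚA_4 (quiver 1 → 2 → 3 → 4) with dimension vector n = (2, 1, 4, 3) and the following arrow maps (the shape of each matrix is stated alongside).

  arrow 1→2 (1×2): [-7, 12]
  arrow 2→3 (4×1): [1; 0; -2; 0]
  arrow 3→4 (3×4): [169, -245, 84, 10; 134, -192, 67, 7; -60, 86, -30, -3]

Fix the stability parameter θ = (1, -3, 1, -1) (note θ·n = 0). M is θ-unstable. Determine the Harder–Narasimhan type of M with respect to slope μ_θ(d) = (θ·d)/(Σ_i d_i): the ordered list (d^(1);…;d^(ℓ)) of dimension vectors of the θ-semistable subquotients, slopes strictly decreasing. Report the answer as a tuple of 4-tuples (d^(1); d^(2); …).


Via rank(M_{q-1}∘⋯∘M_p): M ≅ I[1,1], I[1,4], I[3,3], I[3,4]^2.
μ_θ-semistable layers: μ^(1)=1; μ^(2)=0; μ^(3)=-1

((1, 0, 1, 0); (0, 0, 3, 3); (1, 1, 0, 0))


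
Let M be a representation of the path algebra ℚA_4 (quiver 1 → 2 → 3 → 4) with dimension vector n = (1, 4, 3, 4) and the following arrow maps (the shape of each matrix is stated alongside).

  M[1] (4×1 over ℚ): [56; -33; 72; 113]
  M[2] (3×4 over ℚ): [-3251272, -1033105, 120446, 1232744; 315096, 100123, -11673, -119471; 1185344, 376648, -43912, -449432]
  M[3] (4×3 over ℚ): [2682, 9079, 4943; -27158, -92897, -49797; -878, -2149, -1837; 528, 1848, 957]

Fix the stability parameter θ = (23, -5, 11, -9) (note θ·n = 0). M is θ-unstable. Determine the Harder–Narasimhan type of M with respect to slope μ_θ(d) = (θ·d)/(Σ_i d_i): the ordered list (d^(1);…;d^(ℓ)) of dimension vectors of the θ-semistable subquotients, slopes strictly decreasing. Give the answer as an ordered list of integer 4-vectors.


Via rank(M_{q-1}∘⋯∘M_p): M ≅ I[1,4], I[2,2]^2, I[2,3], I[3,4], I[4,4]^2.
μ_θ-semistable layers: μ^(1)=11; μ^(2)=5; μ^(3)=1; μ^(4)=-5; μ^(5)=-9

((0, 0, 1, 0); (1, 1, 1, 1); (0, 0, 1, 1); (0, 3, 0, 0); (0, 0, 0, 2))


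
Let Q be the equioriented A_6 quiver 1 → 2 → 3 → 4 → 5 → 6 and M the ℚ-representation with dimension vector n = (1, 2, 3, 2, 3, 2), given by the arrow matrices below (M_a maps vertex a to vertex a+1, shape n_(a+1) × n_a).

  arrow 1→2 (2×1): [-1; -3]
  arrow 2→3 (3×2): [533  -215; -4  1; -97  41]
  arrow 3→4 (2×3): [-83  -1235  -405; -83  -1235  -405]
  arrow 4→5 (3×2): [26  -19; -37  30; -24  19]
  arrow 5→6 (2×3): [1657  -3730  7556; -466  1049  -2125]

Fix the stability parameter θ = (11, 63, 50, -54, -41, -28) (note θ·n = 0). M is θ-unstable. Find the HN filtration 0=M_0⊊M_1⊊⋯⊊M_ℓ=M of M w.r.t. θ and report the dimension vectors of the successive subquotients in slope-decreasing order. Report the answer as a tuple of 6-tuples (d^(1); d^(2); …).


Via rank(M_{q-1}∘⋯∘M_p): M ≅ I[1,6], I[2,3], I[3,3], I[4,6], I[5,5].
μ_θ-semistable layers: μ^(1)=113/2; μ^(2)=50; μ^(3)=1/6; μ^(4)=-28; μ^(5)=-41; μ^(6)=-54

((0, 1, 1, 0, 0, 0); (0, 0, 1, 0, 0, 0); (1, 1, 1, 1, 1, 1); (0, 0, 0, 0, 0, 1); (0, 0, 0, 0, 2, 0); (0, 0, 0, 1, 0, 0))


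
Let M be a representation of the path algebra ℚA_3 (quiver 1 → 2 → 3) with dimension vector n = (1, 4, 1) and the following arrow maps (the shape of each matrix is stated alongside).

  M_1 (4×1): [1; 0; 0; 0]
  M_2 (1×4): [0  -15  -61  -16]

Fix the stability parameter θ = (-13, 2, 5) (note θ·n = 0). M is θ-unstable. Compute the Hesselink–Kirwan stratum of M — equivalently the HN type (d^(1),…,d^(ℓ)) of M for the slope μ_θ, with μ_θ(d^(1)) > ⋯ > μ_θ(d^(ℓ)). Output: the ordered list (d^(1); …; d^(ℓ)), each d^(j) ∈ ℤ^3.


Via rank(M_{q-1}∘⋯∘M_p): M ≅ I[1,2], I[2,2]^2, I[2,3].
μ_θ-semistable layers: μ^(1)=5; μ^(2)=2; μ^(3)=-13

((0, 0, 1); (0, 4, 0); (1, 0, 0))


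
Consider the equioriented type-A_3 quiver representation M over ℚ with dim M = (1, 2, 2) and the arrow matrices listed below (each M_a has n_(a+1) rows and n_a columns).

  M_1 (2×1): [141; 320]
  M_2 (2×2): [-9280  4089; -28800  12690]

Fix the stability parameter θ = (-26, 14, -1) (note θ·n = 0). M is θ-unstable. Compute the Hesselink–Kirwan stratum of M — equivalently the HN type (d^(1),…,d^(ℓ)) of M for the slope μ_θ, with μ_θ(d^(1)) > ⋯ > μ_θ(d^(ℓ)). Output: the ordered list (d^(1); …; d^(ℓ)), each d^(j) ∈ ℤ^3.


Barcode: M ≅ I[1,2], I[2,3], I[3,3]. HN layers by μ_θ (4 steps, strictly decreasing):
  μ^(1)=14; μ^(2)=13/2; μ^(3)=-1; μ^(4)=-26

((0, 1, 0); (0, 1, 1); (0, 0, 1); (1, 0, 0))


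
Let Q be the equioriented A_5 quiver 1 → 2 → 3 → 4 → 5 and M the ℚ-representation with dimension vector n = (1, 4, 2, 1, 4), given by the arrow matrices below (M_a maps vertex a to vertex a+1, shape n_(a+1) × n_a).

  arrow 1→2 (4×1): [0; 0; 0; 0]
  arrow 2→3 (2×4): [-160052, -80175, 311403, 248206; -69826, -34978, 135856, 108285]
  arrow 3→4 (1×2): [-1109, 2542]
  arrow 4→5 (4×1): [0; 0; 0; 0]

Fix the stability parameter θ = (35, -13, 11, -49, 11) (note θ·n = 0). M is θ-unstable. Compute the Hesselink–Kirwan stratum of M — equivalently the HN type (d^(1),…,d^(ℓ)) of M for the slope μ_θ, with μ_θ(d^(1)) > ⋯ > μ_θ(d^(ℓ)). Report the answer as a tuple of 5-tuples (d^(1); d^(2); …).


Interval decomposition of M: I[1,1], I[2,2]^2, I[2,3], I[2,4], I[5,5]^4.
HN type (ℓ=4): μ^(1)=35; μ^(2)=11; μ^(3)=-13; μ^(4)=-17

((1, 0, 0, 0, 0); (0, 0, 1, 0, 4); (0, 3, 0, 0, 0); (0, 1, 1, 1, 0))


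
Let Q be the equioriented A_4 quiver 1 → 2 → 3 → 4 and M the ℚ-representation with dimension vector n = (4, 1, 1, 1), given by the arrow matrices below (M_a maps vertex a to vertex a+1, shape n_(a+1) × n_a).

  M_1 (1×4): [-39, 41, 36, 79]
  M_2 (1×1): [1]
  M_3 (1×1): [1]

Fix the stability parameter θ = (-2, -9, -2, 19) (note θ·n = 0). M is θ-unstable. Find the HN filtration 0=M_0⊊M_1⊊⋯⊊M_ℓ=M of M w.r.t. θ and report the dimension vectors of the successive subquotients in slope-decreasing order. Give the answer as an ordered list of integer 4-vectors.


Via rank(M_{q-1}∘⋯∘M_p): M ≅ I[1,1]^3, I[1,4].
μ_θ-semistable layers: μ^(1)=19; μ^(2)=-2; μ^(3)=-11/2

((0, 0, 0, 1); (3, 0, 1, 0); (1, 1, 0, 0))


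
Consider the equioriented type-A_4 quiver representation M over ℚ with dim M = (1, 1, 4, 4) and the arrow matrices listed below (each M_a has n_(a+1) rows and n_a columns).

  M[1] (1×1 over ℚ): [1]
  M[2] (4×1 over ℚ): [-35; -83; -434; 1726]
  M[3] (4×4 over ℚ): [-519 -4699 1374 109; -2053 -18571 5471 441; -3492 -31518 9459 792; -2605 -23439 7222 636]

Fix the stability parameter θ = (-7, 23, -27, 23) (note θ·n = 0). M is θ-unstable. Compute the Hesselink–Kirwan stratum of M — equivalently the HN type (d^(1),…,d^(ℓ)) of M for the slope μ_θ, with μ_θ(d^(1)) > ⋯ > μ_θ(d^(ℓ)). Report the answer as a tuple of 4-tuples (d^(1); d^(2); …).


Via rank(M_{q-1}∘⋯∘M_p): M ≅ I[1,3], I[3,4]^3, I[4,4].
μ_θ-semistable layers: μ^(1)=23; μ^(2)=-2; μ^(3)=-7; μ^(4)=-27

((0, 0, 0, 4); (0, 1, 1, 0); (1, 0, 0, 0); (0, 0, 3, 0))


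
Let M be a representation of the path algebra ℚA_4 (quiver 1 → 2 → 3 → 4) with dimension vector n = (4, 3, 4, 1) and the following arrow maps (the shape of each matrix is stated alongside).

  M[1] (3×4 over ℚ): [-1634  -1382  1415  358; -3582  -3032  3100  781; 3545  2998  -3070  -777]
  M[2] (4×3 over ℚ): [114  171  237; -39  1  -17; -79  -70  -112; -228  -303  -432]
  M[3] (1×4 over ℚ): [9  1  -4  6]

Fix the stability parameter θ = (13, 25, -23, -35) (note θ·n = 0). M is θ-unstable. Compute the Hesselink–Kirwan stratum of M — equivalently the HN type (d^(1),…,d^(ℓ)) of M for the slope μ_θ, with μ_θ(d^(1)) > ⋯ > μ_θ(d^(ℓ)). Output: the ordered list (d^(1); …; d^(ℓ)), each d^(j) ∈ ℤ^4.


Via rank(M_{q-1}∘⋯∘M_p): M ≅ I[1,1], I[1,3]^2, I[1,4], I[3,3].
μ_θ-semistable layers: μ^(1)=13; μ^(2)=5; μ^(3)=-5; μ^(4)=-23

((1, 0, 0, 0); (2, 2, 2, 0); (1, 1, 1, 1); (0, 0, 1, 0))


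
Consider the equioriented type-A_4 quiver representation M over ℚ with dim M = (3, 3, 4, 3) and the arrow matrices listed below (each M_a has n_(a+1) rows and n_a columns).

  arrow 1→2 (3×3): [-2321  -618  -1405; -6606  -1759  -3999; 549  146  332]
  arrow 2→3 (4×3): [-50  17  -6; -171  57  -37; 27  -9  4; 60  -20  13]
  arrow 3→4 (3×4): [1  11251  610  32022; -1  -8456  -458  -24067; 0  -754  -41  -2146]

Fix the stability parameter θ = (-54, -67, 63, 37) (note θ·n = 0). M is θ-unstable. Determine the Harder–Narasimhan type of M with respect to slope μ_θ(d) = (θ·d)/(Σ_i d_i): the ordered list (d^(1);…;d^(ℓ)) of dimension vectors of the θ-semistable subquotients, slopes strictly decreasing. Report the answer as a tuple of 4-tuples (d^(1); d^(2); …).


Interval decomposition of M: I[1,4]^3, I[3,3].
HN type (ℓ=3): μ^(1)=63; μ^(2)=50; μ^(3)=-121/2

((0, 0, 1, 0); (0, 0, 3, 3); (3, 3, 0, 0))


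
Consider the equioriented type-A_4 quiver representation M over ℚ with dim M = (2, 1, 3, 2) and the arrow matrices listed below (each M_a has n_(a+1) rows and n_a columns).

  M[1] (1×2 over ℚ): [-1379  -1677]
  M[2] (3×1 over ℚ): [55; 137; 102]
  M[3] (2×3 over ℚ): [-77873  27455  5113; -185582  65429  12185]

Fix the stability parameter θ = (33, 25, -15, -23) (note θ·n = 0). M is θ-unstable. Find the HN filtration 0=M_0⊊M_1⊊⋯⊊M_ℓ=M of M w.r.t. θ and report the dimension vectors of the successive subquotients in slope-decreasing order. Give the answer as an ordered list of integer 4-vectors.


Interval decomposition of M: I[1,1], I[1,4], I[3,3], I[3,4].
HN type (ℓ=4): μ^(1)=33; μ^(2)=5; μ^(3)=-15; μ^(4)=-19

((1, 0, 0, 0); (1, 1, 1, 1); (0, 0, 1, 0); (0, 0, 1, 1))


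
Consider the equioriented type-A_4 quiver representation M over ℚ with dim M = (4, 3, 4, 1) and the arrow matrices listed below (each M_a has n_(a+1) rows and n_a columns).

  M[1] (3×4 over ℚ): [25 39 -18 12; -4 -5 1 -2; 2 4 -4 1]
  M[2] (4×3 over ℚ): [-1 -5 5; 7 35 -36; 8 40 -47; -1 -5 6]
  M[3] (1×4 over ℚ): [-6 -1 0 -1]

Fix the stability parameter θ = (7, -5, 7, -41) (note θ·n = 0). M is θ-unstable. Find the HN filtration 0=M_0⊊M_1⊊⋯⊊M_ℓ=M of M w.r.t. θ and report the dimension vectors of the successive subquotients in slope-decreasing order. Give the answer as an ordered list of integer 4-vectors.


Interval decomposition of M: I[1,1], I[1,2], I[1,3]^2, I[3,3], I[3,4].
HN type (ℓ=3): μ^(1)=7; μ^(2)=1; μ^(3)=-17

((1, 0, 3, 0); (3, 3, 0, 0); (0, 0, 1, 1))


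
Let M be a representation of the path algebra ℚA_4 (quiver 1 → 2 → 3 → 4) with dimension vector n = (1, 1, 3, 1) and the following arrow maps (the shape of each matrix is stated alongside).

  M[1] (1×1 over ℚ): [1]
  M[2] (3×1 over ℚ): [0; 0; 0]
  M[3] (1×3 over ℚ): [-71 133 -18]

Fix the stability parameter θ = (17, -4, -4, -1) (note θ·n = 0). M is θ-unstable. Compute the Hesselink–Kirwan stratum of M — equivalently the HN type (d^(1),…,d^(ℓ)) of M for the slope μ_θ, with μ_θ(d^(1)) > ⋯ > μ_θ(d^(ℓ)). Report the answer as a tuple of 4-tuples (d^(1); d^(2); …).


Via rank(M_{q-1}∘⋯∘M_p): M ≅ I[1,2], I[3,3]^2, I[3,4].
μ_θ-semistable layers: μ^(1)=13/2; μ^(2)=-1; μ^(3)=-4

((1, 1, 0, 0); (0, 0, 0, 1); (0, 0, 3, 0))
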